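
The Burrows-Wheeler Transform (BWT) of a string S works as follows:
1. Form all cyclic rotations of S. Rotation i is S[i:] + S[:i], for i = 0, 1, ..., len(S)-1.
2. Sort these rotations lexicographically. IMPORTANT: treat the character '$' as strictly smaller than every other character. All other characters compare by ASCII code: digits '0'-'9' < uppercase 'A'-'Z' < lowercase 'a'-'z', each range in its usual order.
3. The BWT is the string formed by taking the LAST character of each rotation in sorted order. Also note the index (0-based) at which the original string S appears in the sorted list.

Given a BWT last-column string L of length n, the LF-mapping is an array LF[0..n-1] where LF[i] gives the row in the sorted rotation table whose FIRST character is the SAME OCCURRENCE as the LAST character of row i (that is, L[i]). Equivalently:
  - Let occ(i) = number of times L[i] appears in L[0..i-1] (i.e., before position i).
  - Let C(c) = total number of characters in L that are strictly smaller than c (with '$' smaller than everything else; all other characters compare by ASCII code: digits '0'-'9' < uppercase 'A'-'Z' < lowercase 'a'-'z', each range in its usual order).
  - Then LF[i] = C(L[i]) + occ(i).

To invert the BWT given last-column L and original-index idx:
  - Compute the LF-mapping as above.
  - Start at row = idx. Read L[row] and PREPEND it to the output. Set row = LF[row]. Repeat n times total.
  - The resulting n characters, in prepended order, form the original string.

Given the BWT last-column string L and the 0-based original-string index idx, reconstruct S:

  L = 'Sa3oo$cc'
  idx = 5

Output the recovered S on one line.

LF mapping: 2 3 1 6 7 0 4 5
Walk LF starting at row 5, prepending L[row]:
  step 1: row=5, L[5]='$', prepend. Next row=LF[5]=0
  step 2: row=0, L[0]='S', prepend. Next row=LF[0]=2
  step 3: row=2, L[2]='3', prepend. Next row=LF[2]=1
  step 4: row=1, L[1]='a', prepend. Next row=LF[1]=3
  step 5: row=3, L[3]='o', prepend. Next row=LF[3]=6
  step 6: row=6, L[6]='c', prepend. Next row=LF[6]=4
  step 7: row=4, L[4]='o', prepend. Next row=LF[4]=7
  step 8: row=7, L[7]='c', prepend. Next row=LF[7]=5
Reversed output: cocoa3S$

Answer: cocoa3S$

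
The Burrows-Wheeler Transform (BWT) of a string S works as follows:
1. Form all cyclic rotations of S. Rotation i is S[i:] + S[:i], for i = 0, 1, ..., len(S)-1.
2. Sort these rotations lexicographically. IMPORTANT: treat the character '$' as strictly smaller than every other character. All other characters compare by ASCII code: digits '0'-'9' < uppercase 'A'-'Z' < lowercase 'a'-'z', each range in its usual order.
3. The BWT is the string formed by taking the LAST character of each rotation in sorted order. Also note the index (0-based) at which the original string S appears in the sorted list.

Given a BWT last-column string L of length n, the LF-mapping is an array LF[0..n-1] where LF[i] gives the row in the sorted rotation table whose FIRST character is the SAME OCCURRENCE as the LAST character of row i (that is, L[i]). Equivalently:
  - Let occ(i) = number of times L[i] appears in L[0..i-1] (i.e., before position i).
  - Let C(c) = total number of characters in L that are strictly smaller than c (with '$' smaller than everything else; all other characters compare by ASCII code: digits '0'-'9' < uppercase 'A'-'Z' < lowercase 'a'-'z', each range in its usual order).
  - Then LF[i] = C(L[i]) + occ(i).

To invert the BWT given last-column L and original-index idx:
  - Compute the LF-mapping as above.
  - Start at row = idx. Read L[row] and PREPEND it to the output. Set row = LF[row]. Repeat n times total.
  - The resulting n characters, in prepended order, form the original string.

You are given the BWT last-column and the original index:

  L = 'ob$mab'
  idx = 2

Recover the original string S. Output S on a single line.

LF mapping: 5 2 0 4 1 3
Walk LF starting at row 2, prepending L[row]:
  step 1: row=2, L[2]='$', prepend. Next row=LF[2]=0
  step 2: row=0, L[0]='o', prepend. Next row=LF[0]=5
  step 3: row=5, L[5]='b', prepend. Next row=LF[5]=3
  step 4: row=3, L[3]='m', prepend. Next row=LF[3]=4
  step 5: row=4, L[4]='a', prepend. Next row=LF[4]=1
  step 6: row=1, L[1]='b', prepend. Next row=LF[1]=2
Reversed output: bambo$

Answer: bambo$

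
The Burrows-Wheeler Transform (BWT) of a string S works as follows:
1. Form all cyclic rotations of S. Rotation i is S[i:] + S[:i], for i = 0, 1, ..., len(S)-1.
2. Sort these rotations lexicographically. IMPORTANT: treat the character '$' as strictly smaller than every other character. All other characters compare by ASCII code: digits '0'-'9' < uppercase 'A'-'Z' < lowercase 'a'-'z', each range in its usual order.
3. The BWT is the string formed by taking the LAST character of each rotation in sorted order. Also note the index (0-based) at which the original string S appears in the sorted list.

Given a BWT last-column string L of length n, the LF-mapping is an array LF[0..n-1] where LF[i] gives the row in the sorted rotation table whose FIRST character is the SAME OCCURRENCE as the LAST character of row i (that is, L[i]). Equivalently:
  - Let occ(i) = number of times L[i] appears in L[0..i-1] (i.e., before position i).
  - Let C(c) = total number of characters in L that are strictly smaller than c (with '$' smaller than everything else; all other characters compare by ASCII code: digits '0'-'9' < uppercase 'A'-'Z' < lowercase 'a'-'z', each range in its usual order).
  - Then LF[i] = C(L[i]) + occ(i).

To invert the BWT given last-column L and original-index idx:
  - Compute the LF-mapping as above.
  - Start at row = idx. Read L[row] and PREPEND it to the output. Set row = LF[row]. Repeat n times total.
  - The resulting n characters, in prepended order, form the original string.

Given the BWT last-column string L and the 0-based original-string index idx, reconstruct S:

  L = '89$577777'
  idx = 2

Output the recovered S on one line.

Answer: 77795778$

Derivation:
LF mapping: 7 8 0 1 2 3 4 5 6
Walk LF starting at row 2, prepending L[row]:
  step 1: row=2, L[2]='$', prepend. Next row=LF[2]=0
  step 2: row=0, L[0]='8', prepend. Next row=LF[0]=7
  step 3: row=7, L[7]='7', prepend. Next row=LF[7]=5
  step 4: row=5, L[5]='7', prepend. Next row=LF[5]=3
  step 5: row=3, L[3]='5', prepend. Next row=LF[3]=1
  step 6: row=1, L[1]='9', prepend. Next row=LF[1]=8
  step 7: row=8, L[8]='7', prepend. Next row=LF[8]=6
  step 8: row=6, L[6]='7', prepend. Next row=LF[6]=4
  step 9: row=4, L[4]='7', prepend. Next row=LF[4]=2
Reversed output: 77795778$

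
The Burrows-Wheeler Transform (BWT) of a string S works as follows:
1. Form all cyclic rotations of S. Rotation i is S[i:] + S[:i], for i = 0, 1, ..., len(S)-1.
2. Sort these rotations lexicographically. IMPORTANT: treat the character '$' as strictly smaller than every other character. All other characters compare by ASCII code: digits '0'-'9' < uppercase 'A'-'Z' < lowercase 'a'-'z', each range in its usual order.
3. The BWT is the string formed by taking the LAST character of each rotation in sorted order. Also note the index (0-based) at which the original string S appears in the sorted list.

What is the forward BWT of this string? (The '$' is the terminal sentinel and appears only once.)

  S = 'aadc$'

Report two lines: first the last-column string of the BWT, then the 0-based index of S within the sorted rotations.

All 5 rotations (rotation i = S[i:]+S[:i]):
  rot[0] = aadc$
  rot[1] = adc$a
  rot[2] = dc$aa
  rot[3] = c$aad
  rot[4] = $aadc
Sorted (with $ < everything):
  sorted[0] = $aadc  (last char: 'c')
  sorted[1] = aadc$  (last char: '$')
  sorted[2] = adc$a  (last char: 'a')
  sorted[3] = c$aad  (last char: 'd')
  sorted[4] = dc$aa  (last char: 'a')
Last column: c$ada
Original string S is at sorted index 1

Answer: c$ada
1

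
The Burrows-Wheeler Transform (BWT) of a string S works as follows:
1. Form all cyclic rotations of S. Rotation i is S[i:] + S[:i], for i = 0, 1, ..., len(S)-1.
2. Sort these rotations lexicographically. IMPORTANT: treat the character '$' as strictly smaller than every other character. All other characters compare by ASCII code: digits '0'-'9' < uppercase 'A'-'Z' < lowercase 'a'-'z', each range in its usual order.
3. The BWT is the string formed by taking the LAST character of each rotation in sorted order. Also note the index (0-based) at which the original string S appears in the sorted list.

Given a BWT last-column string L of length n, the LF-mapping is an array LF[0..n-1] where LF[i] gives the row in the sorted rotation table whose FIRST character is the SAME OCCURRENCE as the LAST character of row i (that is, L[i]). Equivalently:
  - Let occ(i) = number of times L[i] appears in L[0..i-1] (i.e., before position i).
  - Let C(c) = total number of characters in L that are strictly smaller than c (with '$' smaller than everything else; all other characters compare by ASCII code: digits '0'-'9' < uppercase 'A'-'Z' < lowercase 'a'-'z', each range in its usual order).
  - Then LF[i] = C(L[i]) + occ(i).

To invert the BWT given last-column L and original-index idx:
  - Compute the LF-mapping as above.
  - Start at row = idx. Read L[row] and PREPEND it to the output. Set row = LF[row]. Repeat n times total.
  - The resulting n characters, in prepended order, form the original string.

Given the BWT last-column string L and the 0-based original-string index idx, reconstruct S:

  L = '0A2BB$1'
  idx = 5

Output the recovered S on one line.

Answer: B21BA0$

Derivation:
LF mapping: 1 4 3 5 6 0 2
Walk LF starting at row 5, prepending L[row]:
  step 1: row=5, L[5]='$', prepend. Next row=LF[5]=0
  step 2: row=0, L[0]='0', prepend. Next row=LF[0]=1
  step 3: row=1, L[1]='A', prepend. Next row=LF[1]=4
  step 4: row=4, L[4]='B', prepend. Next row=LF[4]=6
  step 5: row=6, L[6]='1', prepend. Next row=LF[6]=2
  step 6: row=2, L[2]='2', prepend. Next row=LF[2]=3
  step 7: row=3, L[3]='B', prepend. Next row=LF[3]=5
Reversed output: B21BA0$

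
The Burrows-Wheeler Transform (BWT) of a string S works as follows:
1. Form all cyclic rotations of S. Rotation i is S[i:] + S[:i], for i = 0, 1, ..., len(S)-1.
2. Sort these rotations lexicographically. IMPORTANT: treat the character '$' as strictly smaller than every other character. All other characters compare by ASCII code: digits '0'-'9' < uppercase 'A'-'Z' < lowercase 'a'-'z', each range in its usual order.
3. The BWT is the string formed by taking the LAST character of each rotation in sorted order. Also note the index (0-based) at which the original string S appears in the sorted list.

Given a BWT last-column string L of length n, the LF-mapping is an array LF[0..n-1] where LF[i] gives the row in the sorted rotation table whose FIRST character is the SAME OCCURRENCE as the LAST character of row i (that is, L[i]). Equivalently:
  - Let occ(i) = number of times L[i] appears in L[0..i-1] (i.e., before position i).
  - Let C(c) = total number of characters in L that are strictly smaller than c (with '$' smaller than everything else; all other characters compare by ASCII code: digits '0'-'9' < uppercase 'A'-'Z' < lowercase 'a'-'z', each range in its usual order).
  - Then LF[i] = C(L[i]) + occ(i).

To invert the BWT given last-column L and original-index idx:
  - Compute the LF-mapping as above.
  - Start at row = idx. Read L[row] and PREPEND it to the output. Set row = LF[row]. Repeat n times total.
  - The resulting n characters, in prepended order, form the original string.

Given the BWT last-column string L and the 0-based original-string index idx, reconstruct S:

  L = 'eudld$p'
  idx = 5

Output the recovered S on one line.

Answer: puddle$

Derivation:
LF mapping: 3 6 1 4 2 0 5
Walk LF starting at row 5, prepending L[row]:
  step 1: row=5, L[5]='$', prepend. Next row=LF[5]=0
  step 2: row=0, L[0]='e', prepend. Next row=LF[0]=3
  step 3: row=3, L[3]='l', prepend. Next row=LF[3]=4
  step 4: row=4, L[4]='d', prepend. Next row=LF[4]=2
  step 5: row=2, L[2]='d', prepend. Next row=LF[2]=1
  step 6: row=1, L[1]='u', prepend. Next row=LF[1]=6
  step 7: row=6, L[6]='p', prepend. Next row=LF[6]=5
Reversed output: puddle$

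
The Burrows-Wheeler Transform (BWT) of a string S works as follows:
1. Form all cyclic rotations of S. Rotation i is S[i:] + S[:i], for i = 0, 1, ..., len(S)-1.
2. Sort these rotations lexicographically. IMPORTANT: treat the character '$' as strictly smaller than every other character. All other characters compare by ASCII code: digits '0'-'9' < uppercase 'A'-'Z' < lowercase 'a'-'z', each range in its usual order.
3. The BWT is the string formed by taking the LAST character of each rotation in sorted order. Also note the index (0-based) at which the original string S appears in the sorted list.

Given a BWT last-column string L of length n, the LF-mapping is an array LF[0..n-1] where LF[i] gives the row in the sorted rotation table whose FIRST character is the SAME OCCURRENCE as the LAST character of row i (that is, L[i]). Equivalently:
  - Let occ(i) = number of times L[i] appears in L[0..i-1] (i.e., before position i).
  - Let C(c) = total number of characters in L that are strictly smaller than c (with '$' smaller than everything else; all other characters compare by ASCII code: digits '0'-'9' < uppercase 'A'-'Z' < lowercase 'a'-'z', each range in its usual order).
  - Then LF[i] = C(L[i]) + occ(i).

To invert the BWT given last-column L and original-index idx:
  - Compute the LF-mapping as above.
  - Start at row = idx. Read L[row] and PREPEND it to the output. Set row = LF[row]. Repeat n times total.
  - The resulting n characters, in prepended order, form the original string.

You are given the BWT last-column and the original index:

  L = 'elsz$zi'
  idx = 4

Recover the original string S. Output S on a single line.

Answer: sizzle$

Derivation:
LF mapping: 1 3 4 5 0 6 2
Walk LF starting at row 4, prepending L[row]:
  step 1: row=4, L[4]='$', prepend. Next row=LF[4]=0
  step 2: row=0, L[0]='e', prepend. Next row=LF[0]=1
  step 3: row=1, L[1]='l', prepend. Next row=LF[1]=3
  step 4: row=3, L[3]='z', prepend. Next row=LF[3]=5
  step 5: row=5, L[5]='z', prepend. Next row=LF[5]=6
  step 6: row=6, L[6]='i', prepend. Next row=LF[6]=2
  step 7: row=2, L[2]='s', prepend. Next row=LF[2]=4
Reversed output: sizzle$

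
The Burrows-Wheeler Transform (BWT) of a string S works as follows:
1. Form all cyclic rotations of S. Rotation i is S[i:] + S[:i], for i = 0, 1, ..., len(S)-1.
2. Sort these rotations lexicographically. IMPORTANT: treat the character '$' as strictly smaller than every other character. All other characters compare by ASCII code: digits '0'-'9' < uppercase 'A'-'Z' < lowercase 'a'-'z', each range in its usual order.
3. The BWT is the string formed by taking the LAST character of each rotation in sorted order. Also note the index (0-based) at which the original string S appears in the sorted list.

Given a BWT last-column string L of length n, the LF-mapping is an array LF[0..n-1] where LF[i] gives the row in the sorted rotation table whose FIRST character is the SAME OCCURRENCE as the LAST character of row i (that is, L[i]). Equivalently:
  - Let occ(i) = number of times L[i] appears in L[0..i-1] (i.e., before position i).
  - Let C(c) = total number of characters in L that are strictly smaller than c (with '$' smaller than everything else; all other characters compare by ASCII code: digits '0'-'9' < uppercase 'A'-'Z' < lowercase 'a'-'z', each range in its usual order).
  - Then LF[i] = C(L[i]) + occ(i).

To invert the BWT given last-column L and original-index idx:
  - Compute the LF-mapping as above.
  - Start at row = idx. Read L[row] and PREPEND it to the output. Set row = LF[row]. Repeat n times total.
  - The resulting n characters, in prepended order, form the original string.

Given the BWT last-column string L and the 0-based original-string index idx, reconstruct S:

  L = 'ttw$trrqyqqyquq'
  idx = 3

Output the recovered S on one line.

Answer: qtqwqtqrrqyuyt$

Derivation:
LF mapping: 8 9 12 0 10 6 7 1 13 2 3 14 4 11 5
Walk LF starting at row 3, prepending L[row]:
  step 1: row=3, L[3]='$', prepend. Next row=LF[3]=0
  step 2: row=0, L[0]='t', prepend. Next row=LF[0]=8
  step 3: row=8, L[8]='y', prepend. Next row=LF[8]=13
  step 4: row=13, L[13]='u', prepend. Next row=LF[13]=11
  step 5: row=11, L[11]='y', prepend. Next row=LF[11]=14
  step 6: row=14, L[14]='q', prepend. Next row=LF[14]=5
  step 7: row=5, L[5]='r', prepend. Next row=LF[5]=6
  step 8: row=6, L[6]='r', prepend. Next row=LF[6]=7
  step 9: row=7, L[7]='q', prepend. Next row=LF[7]=1
  step 10: row=1, L[1]='t', prepend. Next row=LF[1]=9
  step 11: row=9, L[9]='q', prepend. Next row=LF[9]=2
  step 12: row=2, L[2]='w', prepend. Next row=LF[2]=12
  step 13: row=12, L[12]='q', prepend. Next row=LF[12]=4
  step 14: row=4, L[4]='t', prepend. Next row=LF[4]=10
  step 15: row=10, L[10]='q', prepend. Next row=LF[10]=3
Reversed output: qtqwqtqrrqyuyt$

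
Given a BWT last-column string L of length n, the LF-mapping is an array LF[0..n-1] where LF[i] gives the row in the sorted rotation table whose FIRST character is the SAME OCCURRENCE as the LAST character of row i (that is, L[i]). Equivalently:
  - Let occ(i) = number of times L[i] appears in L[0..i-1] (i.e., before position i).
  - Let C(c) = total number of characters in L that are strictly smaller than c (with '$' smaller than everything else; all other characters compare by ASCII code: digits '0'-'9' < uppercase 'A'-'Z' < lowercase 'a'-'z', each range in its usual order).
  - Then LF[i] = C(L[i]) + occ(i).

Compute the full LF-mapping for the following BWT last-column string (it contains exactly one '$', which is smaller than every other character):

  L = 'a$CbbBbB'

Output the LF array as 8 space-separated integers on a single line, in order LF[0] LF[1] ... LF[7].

Char counts: '$':1, 'B':2, 'C':1, 'a':1, 'b':3
C (first-col start): C('$')=0, C('B')=1, C('C')=3, C('a')=4, C('b')=5
L[0]='a': occ=0, LF[0]=C('a')+0=4+0=4
L[1]='$': occ=0, LF[1]=C('$')+0=0+0=0
L[2]='C': occ=0, LF[2]=C('C')+0=3+0=3
L[3]='b': occ=0, LF[3]=C('b')+0=5+0=5
L[4]='b': occ=1, LF[4]=C('b')+1=5+1=6
L[5]='B': occ=0, LF[5]=C('B')+0=1+0=1
L[6]='b': occ=2, LF[6]=C('b')+2=5+2=7
L[7]='B': occ=1, LF[7]=C('B')+1=1+1=2

Answer: 4 0 3 5 6 1 7 2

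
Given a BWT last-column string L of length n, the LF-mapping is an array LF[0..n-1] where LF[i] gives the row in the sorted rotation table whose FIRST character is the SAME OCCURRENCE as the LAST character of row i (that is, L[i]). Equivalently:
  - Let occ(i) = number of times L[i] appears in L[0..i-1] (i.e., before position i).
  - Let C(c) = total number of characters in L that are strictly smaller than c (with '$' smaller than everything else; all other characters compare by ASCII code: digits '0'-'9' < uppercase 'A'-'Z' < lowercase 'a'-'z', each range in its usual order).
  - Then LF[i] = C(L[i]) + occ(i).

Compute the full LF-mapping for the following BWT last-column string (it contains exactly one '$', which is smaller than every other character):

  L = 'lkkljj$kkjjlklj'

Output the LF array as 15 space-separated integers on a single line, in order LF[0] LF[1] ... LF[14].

Char counts: '$':1, 'j':5, 'k':5, 'l':4
C (first-col start): C('$')=0, C('j')=1, C('k')=6, C('l')=11
L[0]='l': occ=0, LF[0]=C('l')+0=11+0=11
L[1]='k': occ=0, LF[1]=C('k')+0=6+0=6
L[2]='k': occ=1, LF[2]=C('k')+1=6+1=7
L[3]='l': occ=1, LF[3]=C('l')+1=11+1=12
L[4]='j': occ=0, LF[4]=C('j')+0=1+0=1
L[5]='j': occ=1, LF[5]=C('j')+1=1+1=2
L[6]='$': occ=0, LF[6]=C('$')+0=0+0=0
L[7]='k': occ=2, LF[7]=C('k')+2=6+2=8
L[8]='k': occ=3, LF[8]=C('k')+3=6+3=9
L[9]='j': occ=2, LF[9]=C('j')+2=1+2=3
L[10]='j': occ=3, LF[10]=C('j')+3=1+3=4
L[11]='l': occ=2, LF[11]=C('l')+2=11+2=13
L[12]='k': occ=4, LF[12]=C('k')+4=6+4=10
L[13]='l': occ=3, LF[13]=C('l')+3=11+3=14
L[14]='j': occ=4, LF[14]=C('j')+4=1+4=5

Answer: 11 6 7 12 1 2 0 8 9 3 4 13 10 14 5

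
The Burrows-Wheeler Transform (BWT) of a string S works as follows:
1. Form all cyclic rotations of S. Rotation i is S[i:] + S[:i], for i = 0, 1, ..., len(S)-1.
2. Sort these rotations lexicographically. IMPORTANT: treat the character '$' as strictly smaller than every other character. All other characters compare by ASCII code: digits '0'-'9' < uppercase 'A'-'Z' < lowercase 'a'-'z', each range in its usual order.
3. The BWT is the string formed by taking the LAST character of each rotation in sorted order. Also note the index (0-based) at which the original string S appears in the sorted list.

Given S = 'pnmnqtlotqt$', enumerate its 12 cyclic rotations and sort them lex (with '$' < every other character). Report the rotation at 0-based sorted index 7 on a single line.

All 12 rotations (rotation i = S[i:]+S[:i]):
  rot[0] = pnmnqtlotqt$
  rot[1] = nmnqtlotqt$p
  rot[2] = mnqtlotqt$pn
  rot[3] = nqtlotqt$pnm
  rot[4] = qtlotqt$pnmn
  rot[5] = tlotqt$pnmnq
  rot[6] = lotqt$pnmnqt
  rot[7] = otqt$pnmnqtl
  rot[8] = tqt$pnmnqtlo
  rot[9] = qt$pnmnqtlot
  rot[10] = t$pnmnqtlotq
  rot[11] = $pnmnqtlotqt
Sorted (with $ < everything):
  sorted[0] = $pnmnqtlotqt
  sorted[1] = lotqt$pnmnqt
  sorted[2] = mnqtlotqt$pn
  sorted[3] = nmnqtlotqt$p
  sorted[4] = nqtlotqt$pnm
  sorted[5] = otqt$pnmnqtl
  sorted[6] = pnmnqtlotqt$
  sorted[7] = qt$pnmnqtlot
  sorted[8] = qtlotqt$pnmn
  sorted[9] = t$pnmnqtlotq
  sorted[10] = tlotqt$pnmnq
  sorted[11] = tqt$pnmnqtlo
sorted[7] = qt$pnmnqtlot

Answer: qt$pnmnqtlot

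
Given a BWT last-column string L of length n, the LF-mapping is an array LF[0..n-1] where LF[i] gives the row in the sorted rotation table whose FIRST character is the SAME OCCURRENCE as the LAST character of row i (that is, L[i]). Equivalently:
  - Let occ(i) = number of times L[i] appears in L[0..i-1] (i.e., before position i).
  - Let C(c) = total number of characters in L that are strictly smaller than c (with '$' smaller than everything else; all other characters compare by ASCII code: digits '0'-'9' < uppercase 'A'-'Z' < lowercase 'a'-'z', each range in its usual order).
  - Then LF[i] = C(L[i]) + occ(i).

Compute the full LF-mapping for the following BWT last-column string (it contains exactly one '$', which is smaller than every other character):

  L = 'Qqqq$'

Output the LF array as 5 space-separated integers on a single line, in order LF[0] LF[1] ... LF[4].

Char counts: '$':1, 'Q':1, 'q':3
C (first-col start): C('$')=0, C('Q')=1, C('q')=2
L[0]='Q': occ=0, LF[0]=C('Q')+0=1+0=1
L[1]='q': occ=0, LF[1]=C('q')+0=2+0=2
L[2]='q': occ=1, LF[2]=C('q')+1=2+1=3
L[3]='q': occ=2, LF[3]=C('q')+2=2+2=4
L[4]='$': occ=0, LF[4]=C('$')+0=0+0=0

Answer: 1 2 3 4 0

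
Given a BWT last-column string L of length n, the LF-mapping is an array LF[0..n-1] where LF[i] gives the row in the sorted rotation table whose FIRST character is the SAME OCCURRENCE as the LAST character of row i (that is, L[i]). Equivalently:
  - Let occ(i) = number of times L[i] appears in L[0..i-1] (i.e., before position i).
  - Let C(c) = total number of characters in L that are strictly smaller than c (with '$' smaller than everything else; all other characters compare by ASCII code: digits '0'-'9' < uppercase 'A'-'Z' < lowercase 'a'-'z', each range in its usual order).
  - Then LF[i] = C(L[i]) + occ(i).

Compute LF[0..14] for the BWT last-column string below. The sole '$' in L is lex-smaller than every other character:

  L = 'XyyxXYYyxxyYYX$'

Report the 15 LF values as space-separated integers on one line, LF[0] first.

Answer: 1 11 12 8 2 4 5 13 9 10 14 6 7 3 0

Derivation:
Char counts: '$':1, 'X':3, 'Y':4, 'x':3, 'y':4
C (first-col start): C('$')=0, C('X')=1, C('Y')=4, C('x')=8, C('y')=11
L[0]='X': occ=0, LF[0]=C('X')+0=1+0=1
L[1]='y': occ=0, LF[1]=C('y')+0=11+0=11
L[2]='y': occ=1, LF[2]=C('y')+1=11+1=12
L[3]='x': occ=0, LF[3]=C('x')+0=8+0=8
L[4]='X': occ=1, LF[4]=C('X')+1=1+1=2
L[5]='Y': occ=0, LF[5]=C('Y')+0=4+0=4
L[6]='Y': occ=1, LF[6]=C('Y')+1=4+1=5
L[7]='y': occ=2, LF[7]=C('y')+2=11+2=13
L[8]='x': occ=1, LF[8]=C('x')+1=8+1=9
L[9]='x': occ=2, LF[9]=C('x')+2=8+2=10
L[10]='y': occ=3, LF[10]=C('y')+3=11+3=14
L[11]='Y': occ=2, LF[11]=C('Y')+2=4+2=6
L[12]='Y': occ=3, LF[12]=C('Y')+3=4+3=7
L[13]='X': occ=2, LF[13]=C('X')+2=1+2=3
L[14]='$': occ=0, LF[14]=C('$')+0=0+0=0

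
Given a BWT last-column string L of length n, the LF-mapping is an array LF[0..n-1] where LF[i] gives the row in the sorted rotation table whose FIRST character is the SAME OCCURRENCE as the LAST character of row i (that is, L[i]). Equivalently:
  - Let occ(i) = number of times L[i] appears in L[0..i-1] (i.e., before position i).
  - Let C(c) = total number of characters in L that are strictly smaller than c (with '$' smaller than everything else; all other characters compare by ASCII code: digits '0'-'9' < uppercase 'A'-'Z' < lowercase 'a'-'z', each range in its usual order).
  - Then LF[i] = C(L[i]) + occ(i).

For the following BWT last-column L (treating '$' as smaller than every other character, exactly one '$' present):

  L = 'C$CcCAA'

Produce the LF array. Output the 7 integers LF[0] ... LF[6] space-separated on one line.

Answer: 3 0 4 6 5 1 2

Derivation:
Char counts: '$':1, 'A':2, 'C':3, 'c':1
C (first-col start): C('$')=0, C('A')=1, C('C')=3, C('c')=6
L[0]='C': occ=0, LF[0]=C('C')+0=3+0=3
L[1]='$': occ=0, LF[1]=C('$')+0=0+0=0
L[2]='C': occ=1, LF[2]=C('C')+1=3+1=4
L[3]='c': occ=0, LF[3]=C('c')+0=6+0=6
L[4]='C': occ=2, LF[4]=C('C')+2=3+2=5
L[5]='A': occ=0, LF[5]=C('A')+0=1+0=1
L[6]='A': occ=1, LF[6]=C('A')+1=1+1=2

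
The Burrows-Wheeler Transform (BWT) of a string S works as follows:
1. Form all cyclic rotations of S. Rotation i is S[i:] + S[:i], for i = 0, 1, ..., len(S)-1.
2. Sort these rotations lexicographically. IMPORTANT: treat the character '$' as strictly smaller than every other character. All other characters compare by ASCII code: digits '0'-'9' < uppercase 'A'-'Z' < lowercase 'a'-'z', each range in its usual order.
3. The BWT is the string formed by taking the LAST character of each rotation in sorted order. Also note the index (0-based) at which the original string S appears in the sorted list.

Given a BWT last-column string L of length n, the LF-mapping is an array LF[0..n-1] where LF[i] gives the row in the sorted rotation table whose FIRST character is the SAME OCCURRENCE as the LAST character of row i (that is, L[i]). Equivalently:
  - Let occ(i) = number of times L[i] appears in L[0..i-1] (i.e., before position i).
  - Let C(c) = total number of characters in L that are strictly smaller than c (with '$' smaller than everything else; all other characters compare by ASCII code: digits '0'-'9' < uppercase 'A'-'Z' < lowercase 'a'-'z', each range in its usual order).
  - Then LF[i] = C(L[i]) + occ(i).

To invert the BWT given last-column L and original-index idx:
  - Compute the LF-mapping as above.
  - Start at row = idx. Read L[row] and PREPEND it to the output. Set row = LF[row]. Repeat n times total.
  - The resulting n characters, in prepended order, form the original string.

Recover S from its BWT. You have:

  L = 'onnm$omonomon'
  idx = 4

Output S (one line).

LF mapping: 8 4 5 1 0 9 2 10 6 11 3 12 7
Walk LF starting at row 4, prepending L[row]:
  step 1: row=4, L[4]='$', prepend. Next row=LF[4]=0
  step 2: row=0, L[0]='o', prepend. Next row=LF[0]=8
  step 3: row=8, L[8]='n', prepend. Next row=LF[8]=6
  step 4: row=6, L[6]='m', prepend. Next row=LF[6]=2
  step 5: row=2, L[2]='n', prepend. Next row=LF[2]=5
  step 6: row=5, L[5]='o', prepend. Next row=LF[5]=9
  step 7: row=9, L[9]='o', prepend. Next row=LF[9]=11
  step 8: row=11, L[11]='o', prepend. Next row=LF[11]=12
  step 9: row=12, L[12]='n', prepend. Next row=LF[12]=7
  step 10: row=7, L[7]='o', prepend. Next row=LF[7]=10
  step 11: row=10, L[10]='m', prepend. Next row=LF[10]=3
  step 12: row=3, L[3]='m', prepend. Next row=LF[3]=1
  step 13: row=1, L[1]='n', prepend. Next row=LF[1]=4
Reversed output: nmmonooonmno$

Answer: nmmonooonmno$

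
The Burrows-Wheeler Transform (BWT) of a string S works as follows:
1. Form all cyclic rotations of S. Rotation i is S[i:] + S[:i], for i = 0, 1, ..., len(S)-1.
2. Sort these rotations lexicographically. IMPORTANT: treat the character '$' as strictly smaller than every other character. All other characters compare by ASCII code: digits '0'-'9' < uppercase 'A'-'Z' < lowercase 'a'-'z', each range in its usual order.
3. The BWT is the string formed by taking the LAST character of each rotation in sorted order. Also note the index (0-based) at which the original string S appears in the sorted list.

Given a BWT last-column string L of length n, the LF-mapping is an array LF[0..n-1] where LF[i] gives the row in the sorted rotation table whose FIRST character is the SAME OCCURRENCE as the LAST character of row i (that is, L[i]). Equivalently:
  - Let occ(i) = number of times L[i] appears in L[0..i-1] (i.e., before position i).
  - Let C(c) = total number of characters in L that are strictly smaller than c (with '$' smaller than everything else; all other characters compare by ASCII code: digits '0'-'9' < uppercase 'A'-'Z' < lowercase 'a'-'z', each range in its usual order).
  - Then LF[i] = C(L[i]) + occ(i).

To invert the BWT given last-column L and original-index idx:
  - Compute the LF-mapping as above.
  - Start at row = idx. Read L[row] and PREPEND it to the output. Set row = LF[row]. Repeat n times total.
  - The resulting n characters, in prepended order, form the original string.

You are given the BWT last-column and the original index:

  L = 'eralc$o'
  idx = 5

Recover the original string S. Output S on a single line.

Answer: oracle$

Derivation:
LF mapping: 3 6 1 4 2 0 5
Walk LF starting at row 5, prepending L[row]:
  step 1: row=5, L[5]='$', prepend. Next row=LF[5]=0
  step 2: row=0, L[0]='e', prepend. Next row=LF[0]=3
  step 3: row=3, L[3]='l', prepend. Next row=LF[3]=4
  step 4: row=4, L[4]='c', prepend. Next row=LF[4]=2
  step 5: row=2, L[2]='a', prepend. Next row=LF[2]=1
  step 6: row=1, L[1]='r', prepend. Next row=LF[1]=6
  step 7: row=6, L[6]='o', prepend. Next row=LF[6]=5
Reversed output: oracle$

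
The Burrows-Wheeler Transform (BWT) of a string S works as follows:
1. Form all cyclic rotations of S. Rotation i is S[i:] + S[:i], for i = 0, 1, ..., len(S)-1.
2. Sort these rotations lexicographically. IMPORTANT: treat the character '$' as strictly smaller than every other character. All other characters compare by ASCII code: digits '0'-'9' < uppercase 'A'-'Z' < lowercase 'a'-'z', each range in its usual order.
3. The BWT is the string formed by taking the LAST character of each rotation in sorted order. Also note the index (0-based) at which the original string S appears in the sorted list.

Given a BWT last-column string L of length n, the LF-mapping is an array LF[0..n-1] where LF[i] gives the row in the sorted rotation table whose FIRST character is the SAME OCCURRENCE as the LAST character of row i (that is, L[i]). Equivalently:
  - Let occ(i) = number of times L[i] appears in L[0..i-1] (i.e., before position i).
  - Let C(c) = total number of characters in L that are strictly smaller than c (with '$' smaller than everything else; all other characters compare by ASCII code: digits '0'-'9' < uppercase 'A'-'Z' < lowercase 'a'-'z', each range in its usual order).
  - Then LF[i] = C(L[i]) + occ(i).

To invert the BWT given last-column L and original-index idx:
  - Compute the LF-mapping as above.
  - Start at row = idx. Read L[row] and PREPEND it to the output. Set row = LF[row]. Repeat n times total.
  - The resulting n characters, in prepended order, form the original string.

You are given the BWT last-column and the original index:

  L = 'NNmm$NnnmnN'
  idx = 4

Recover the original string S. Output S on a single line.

Answer: NnnmnmNmNN$

Derivation:
LF mapping: 1 2 5 6 0 3 8 9 7 10 4
Walk LF starting at row 4, prepending L[row]:
  step 1: row=4, L[4]='$', prepend. Next row=LF[4]=0
  step 2: row=0, L[0]='N', prepend. Next row=LF[0]=1
  step 3: row=1, L[1]='N', prepend. Next row=LF[1]=2
  step 4: row=2, L[2]='m', prepend. Next row=LF[2]=5
  step 5: row=5, L[5]='N', prepend. Next row=LF[5]=3
  step 6: row=3, L[3]='m', prepend. Next row=LF[3]=6
  step 7: row=6, L[6]='n', prepend. Next row=LF[6]=8
  step 8: row=8, L[8]='m', prepend. Next row=LF[8]=7
  step 9: row=7, L[7]='n', prepend. Next row=LF[7]=9
  step 10: row=9, L[9]='n', prepend. Next row=LF[9]=10
  step 11: row=10, L[10]='N', prepend. Next row=LF[10]=4
Reversed output: NnnmnmNmNN$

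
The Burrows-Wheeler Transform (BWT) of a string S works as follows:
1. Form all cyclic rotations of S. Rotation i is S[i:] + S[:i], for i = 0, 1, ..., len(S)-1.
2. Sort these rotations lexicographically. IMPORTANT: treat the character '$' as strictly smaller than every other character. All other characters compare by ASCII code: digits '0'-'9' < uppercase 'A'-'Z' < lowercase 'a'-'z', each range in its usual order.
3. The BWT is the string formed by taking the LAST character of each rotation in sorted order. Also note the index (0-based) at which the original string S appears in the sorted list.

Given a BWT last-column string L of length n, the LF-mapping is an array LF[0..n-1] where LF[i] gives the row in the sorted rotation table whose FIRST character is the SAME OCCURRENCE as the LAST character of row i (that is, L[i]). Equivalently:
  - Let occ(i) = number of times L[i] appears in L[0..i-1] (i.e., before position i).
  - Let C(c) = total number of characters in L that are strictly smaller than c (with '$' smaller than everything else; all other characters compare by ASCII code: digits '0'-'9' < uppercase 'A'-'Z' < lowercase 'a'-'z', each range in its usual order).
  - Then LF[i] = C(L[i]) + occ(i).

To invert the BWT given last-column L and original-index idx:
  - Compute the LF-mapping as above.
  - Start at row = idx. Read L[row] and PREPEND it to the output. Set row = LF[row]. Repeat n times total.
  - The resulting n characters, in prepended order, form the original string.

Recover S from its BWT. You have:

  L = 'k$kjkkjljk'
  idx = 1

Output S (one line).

Answer: jjklkkjkk$

Derivation:
LF mapping: 4 0 5 1 6 7 2 9 3 8
Walk LF starting at row 1, prepending L[row]:
  step 1: row=1, L[1]='$', prepend. Next row=LF[1]=0
  step 2: row=0, L[0]='k', prepend. Next row=LF[0]=4
  step 3: row=4, L[4]='k', prepend. Next row=LF[4]=6
  step 4: row=6, L[6]='j', prepend. Next row=LF[6]=2
  step 5: row=2, L[2]='k', prepend. Next row=LF[2]=5
  step 6: row=5, L[5]='k', prepend. Next row=LF[5]=7
  step 7: row=7, L[7]='l', prepend. Next row=LF[7]=9
  step 8: row=9, L[9]='k', prepend. Next row=LF[9]=8
  step 9: row=8, L[8]='j', prepend. Next row=LF[8]=3
  step 10: row=3, L[3]='j', prepend. Next row=LF[3]=1
Reversed output: jjklkkjkk$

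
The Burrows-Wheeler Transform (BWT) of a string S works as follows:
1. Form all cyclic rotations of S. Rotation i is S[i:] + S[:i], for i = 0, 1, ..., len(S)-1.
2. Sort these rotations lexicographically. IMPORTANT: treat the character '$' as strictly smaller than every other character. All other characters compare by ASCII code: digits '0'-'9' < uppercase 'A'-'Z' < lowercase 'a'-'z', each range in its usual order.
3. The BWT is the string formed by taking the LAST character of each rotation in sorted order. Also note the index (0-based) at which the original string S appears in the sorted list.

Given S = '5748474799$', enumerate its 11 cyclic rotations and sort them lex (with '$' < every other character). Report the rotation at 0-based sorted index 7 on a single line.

Answer: 799$5748474

Derivation:
All 11 rotations (rotation i = S[i:]+S[:i]):
  rot[0] = 5748474799$
  rot[1] = 748474799$5
  rot[2] = 48474799$57
  rot[3] = 8474799$574
  rot[4] = 474799$5748
  rot[5] = 74799$57484
  rot[6] = 4799$574847
  rot[7] = 799$5748474
  rot[8] = 99$57484747
  rot[9] = 9$574847479
  rot[10] = $5748474799
Sorted (with $ < everything):
  sorted[0] = $5748474799
  sorted[1] = 474799$5748
  sorted[2] = 4799$574847
  sorted[3] = 48474799$57
  sorted[4] = 5748474799$
  sorted[5] = 74799$57484
  sorted[6] = 748474799$5
  sorted[7] = 799$5748474
  sorted[8] = 8474799$574
  sorted[9] = 9$574847479
  sorted[10] = 99$57484747
sorted[7] = 799$5748474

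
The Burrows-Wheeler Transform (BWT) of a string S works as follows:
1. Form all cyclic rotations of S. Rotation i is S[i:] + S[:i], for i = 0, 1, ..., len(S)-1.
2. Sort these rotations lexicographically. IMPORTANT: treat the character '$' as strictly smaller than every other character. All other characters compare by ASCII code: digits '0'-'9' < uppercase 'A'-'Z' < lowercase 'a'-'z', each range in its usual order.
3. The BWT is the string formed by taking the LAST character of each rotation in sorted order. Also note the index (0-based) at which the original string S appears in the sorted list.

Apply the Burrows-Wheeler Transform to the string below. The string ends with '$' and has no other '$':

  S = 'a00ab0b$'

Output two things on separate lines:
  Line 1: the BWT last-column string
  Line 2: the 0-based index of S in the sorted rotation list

All 8 rotations (rotation i = S[i:]+S[:i]):
  rot[0] = a00ab0b$
  rot[1] = 00ab0b$a
  rot[2] = 0ab0b$a0
  rot[3] = ab0b$a00
  rot[4] = b0b$a00a
  rot[5] = 0b$a00ab
  rot[6] = b$a00ab0
  rot[7] = $a00ab0b
Sorted (with $ < everything):
  sorted[0] = $a00ab0b  (last char: 'b')
  sorted[1] = 00ab0b$a  (last char: 'a')
  sorted[2] = 0ab0b$a0  (last char: '0')
  sorted[3] = 0b$a00ab  (last char: 'b')
  sorted[4] = a00ab0b$  (last char: '$')
  sorted[5] = ab0b$a00  (last char: '0')
  sorted[6] = b$a00ab0  (last char: '0')
  sorted[7] = b0b$a00a  (last char: 'a')
Last column: ba0b$00a
Original string S is at sorted index 4

Answer: ba0b$00a
4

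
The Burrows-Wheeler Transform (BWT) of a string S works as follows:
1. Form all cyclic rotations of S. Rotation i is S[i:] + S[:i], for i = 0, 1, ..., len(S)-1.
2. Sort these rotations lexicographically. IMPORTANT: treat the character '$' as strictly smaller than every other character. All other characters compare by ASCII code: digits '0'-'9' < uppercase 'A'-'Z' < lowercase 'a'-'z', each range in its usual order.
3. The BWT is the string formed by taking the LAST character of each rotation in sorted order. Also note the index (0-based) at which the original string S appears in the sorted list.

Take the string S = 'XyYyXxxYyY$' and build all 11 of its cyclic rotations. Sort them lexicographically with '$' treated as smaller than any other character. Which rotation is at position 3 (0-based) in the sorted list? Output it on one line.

All 11 rotations (rotation i = S[i:]+S[:i]):
  rot[0] = XyYyXxxYyY$
  rot[1] = yYyXxxYyY$X
  rot[2] = YyXxxYyY$Xy
  rot[3] = yXxxYyY$XyY
  rot[4] = XxxYyY$XyYy
  rot[5] = xxYyY$XyYyX
  rot[6] = xYyY$XyYyXx
  rot[7] = YyY$XyYyXxx
  rot[8] = yY$XyYyXxxY
  rot[9] = Y$XyYyXxxYy
  rot[10] = $XyYyXxxYyY
Sorted (with $ < everything):
  sorted[0] = $XyYyXxxYyY
  sorted[1] = XxxYyY$XyYy
  sorted[2] = XyYyXxxYyY$
  sorted[3] = Y$XyYyXxxYy
  sorted[4] = YyXxxYyY$Xy
  sorted[5] = YyY$XyYyXxx
  sorted[6] = xYyY$XyYyXx
  sorted[7] = xxYyY$XyYyX
  sorted[8] = yXxxYyY$XyY
  sorted[9] = yY$XyYyXxxY
  sorted[10] = yYyXxxYyY$X
sorted[3] = Y$XyYyXxxYy

Answer: Y$XyYyXxxYy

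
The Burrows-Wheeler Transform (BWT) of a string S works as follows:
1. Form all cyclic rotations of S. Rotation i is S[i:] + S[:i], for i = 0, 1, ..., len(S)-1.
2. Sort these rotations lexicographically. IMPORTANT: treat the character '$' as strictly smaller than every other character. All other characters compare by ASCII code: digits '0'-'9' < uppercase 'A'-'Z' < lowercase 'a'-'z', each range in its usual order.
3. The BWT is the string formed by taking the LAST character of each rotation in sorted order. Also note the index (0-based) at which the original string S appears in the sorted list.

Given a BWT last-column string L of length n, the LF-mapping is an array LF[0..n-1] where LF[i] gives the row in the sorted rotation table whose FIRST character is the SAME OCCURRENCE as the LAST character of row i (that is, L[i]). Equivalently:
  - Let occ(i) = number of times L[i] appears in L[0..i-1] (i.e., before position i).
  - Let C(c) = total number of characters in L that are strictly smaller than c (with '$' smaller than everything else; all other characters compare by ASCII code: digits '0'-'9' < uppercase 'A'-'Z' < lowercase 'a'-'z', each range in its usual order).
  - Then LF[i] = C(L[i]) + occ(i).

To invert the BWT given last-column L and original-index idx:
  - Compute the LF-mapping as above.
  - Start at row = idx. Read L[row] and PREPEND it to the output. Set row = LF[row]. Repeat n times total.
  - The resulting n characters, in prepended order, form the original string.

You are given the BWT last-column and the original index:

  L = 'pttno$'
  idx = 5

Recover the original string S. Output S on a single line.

Answer: totnp$

Derivation:
LF mapping: 3 4 5 1 2 0
Walk LF starting at row 5, prepending L[row]:
  step 1: row=5, L[5]='$', prepend. Next row=LF[5]=0
  step 2: row=0, L[0]='p', prepend. Next row=LF[0]=3
  step 3: row=3, L[3]='n', prepend. Next row=LF[3]=1
  step 4: row=1, L[1]='t', prepend. Next row=LF[1]=4
  step 5: row=4, L[4]='o', prepend. Next row=LF[4]=2
  step 6: row=2, L[2]='t', prepend. Next row=LF[2]=5
Reversed output: totnp$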